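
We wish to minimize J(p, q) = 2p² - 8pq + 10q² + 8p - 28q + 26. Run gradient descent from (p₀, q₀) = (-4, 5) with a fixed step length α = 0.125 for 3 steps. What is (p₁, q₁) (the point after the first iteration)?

(2, -8)

∇J = (4p - 8q + 8, -8p + 20q - 28)
(p₁, q₁) = (-4, 5) − 0.125·(-48, 104) = (2, -8)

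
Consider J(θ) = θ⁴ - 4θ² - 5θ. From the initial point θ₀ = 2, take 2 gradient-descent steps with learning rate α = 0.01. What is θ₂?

J′(θ) = 4θ³ - 8θ - 5
Step 1: J′(2) = 11; θ₁ = 2 − 0.01·11 = 1.89
Step 2: J′(1.89) = 6.885076; θ₂ = 1.89 − 0.01·6.885076 = 1.82114924

1.82114924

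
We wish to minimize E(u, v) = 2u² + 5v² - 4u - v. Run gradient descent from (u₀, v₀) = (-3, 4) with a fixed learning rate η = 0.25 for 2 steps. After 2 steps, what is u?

1

∇E = (4u - 4, 10v - 1)
Step 1: at (-3, 4), ∇E = (-16, 39) → (-3, 4) − 0.25·(-16, 39) = (1, -5.75)
Step 2: at (1, -5.75), ∇E = (0, -58.5) → (1, -5.75) − 0.25·(0, -58.5) = (1, 8.875)
u = 1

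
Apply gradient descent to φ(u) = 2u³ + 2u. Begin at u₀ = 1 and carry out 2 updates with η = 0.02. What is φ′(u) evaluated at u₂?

5.070164885504

φ′(u) = 6u² + 2
u₁ = 1 − 0.02·8 = 0.84
u₂ = 0.84 − 0.02·6.2336 = 0.715328
φ′(u) at (0.715328) = 5.070164885504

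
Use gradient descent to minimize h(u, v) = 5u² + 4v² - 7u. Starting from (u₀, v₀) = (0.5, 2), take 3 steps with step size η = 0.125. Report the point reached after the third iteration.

(0.703125, 0)

∇h = (10u - 7, 8v)
(u₁, v₁) = (0.5, 2) − 0.125·(-2, 16) = (0.75, 0)
(u₂, v₂) = (0.75, 0) − 0.125·(0.5, 0) = (0.6875, 0)
(u₃, v₃) = (0.6875, 0) − 0.125·(-0.125, 0) = (0.703125, 0)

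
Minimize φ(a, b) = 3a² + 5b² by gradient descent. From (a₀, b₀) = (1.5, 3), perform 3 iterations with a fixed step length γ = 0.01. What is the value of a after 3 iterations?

1.245876

∇φ = (6a, 10b)
Step 1: at (1.5, 3), ∇φ = (9, 30) → (1.5, 3) − 0.01·(9, 30) = (1.41, 2.7)
Step 2: at (1.41, 2.7), ∇φ = (8.46, 27) → (1.41, 2.7) − 0.01·(8.46, 27) = (1.3254, 2.43)
Step 3: at (1.3254, 2.43), ∇φ = (7.9524, 24.3) → (1.3254, 2.43) − 0.01·(7.9524, 24.3) = (1.245876, 2.187)
a = 1.245876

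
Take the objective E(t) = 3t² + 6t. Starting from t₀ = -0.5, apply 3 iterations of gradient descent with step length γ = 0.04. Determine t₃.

E′(t) = 6t + 6
Step 1: E′(-0.5) = 3; t₁ = -0.5 − 0.04·3 = -0.62
Step 2: E′(-0.62) = 2.28; t₂ = -0.62 − 0.04·2.28 = -0.7112
Step 3: E′(-0.7112) = 1.7328; t₃ = -0.7112 − 0.04·1.7328 = -0.780512

-0.780512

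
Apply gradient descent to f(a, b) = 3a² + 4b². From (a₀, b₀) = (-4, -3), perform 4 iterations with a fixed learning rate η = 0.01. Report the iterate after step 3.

(-3.322336, -2.336064)

∇f = (6a, 8b)
Step 1: at (-4, -3), ∇f = (-24, -24) → (-4, -3) − 0.01·(-24, -24) = (-3.76, -2.76)
Step 2: at (-3.76, -2.76), ∇f = (-22.56, -22.08) → (-3.76, -2.76) − 0.01·(-22.56, -22.08) = (-3.5344, -2.5392)
Step 3: at (-3.5344, -2.5392), ∇f = (-21.2064, -20.3136) → (-3.5344, -2.5392) − 0.01·(-21.2064, -20.3136) = (-3.322336, -2.336064)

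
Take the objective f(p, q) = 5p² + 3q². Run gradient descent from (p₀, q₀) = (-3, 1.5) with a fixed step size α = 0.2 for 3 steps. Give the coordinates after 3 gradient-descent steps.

∇f = (10p, 6q)
(p₁, q₁) = (-3, 1.5) − 0.2·(-30, 9) = (3, -0.3)
(p₂, q₂) = (3, -0.3) − 0.2·(30, -1.8) = (-3, 0.06)
(p₃, q₃) = (-3, 0.06) − 0.2·(-30, 0.36) = (3, -0.012)

(3, -0.012)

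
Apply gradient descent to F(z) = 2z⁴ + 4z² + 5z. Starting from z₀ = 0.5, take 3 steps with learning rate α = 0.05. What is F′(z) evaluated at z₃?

1.361626953125

F′(z) = 8z³ + 8z + 5
z₁ = 0.5 − 0.05·10 = 0
z₂ = 0 − 0.05·5 = -0.25
z₃ = -0.25 − 0.05·2.875 = -0.39375
F′(z) at (-0.39375) = 1.361626953125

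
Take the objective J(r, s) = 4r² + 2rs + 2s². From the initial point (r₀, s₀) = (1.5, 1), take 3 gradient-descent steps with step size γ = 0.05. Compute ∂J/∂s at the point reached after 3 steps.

1.652

∇J = (8r + 2s, 2r + 4s)
Step 1: at (1.5, 1), ∇J = (14, 7) → (1.5, 1) − 0.05·(14, 7) = (0.8, 0.65)
Step 2: at (0.8, 0.65), ∇J = (7.7, 4.2) → (0.8, 0.65) − 0.05·(7.7, 4.2) = (0.415, 0.44)
Step 3: at (0.415, 0.44), ∇J = (4.2, 2.59) → (0.415, 0.44) − 0.05·(4.2, 2.59) = (0.205, 0.3105)
∂J/∂s at (0.205, 0.3105) = 1.652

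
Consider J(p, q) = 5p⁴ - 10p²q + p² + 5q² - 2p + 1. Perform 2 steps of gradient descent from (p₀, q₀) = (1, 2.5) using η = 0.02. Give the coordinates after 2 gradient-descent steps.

∇J = (20p³ - 20pq + 2p - 2, -10p² + 10q)
Step 1: at (1, 2.5), ∇J = (-30, 15) → (1, 2.5) − 0.02·(-30, 15) = (1.6, 2.2)
Step 2: at (1.6, 2.2), ∇J = (12.72, -3.6) → (1.6, 2.2) − 0.02·(12.72, -3.6) = (1.3456, 2.272)

(1.3456, 2.272)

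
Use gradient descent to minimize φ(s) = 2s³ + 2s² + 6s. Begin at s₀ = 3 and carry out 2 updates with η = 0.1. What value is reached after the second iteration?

φ′(s) = 6s² + 4s + 6
Step 1: φ′(3) = 72; s₁ = 3 − 0.1·72 = -4.2
Step 2: φ′(-4.2) = 95.04; s₂ = -4.2 − 0.1·95.04 = -13.704

-13.704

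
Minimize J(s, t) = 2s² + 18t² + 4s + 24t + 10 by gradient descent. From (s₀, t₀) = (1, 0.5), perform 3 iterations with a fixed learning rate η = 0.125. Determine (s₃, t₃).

(-0.75, -50.6875)

∇J = (4s + 4, 36t + 24)
(s₁, t₁) = (1, 0.5) − 0.125·(8, 42) = (0, -4.75)
(s₂, t₂) = (0, -4.75) − 0.125·(4, -147) = (-0.5, 13.625)
(s₃, t₃) = (-0.5, 13.625) − 0.125·(2, 514.5) = (-0.75, -50.6875)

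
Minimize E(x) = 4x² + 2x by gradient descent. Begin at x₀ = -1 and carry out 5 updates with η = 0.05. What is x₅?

E′(x) = 8x + 2
Step 1: E′(-1) = -6; x₁ = -1 − 0.05·(-6) = -0.7
Step 2: E′(-0.7) = -3.6; x₂ = -0.7 − 0.05·(-3.6) = -0.52
Step 3: E′(-0.52) = -2.16; x₃ = -0.52 − 0.05·(-2.16) = -0.412
Step 4: E′(-0.412) = -1.296; x₄ = -0.412 − 0.05·(-1.296) = -0.3472
Step 5: E′(-0.3472) = -0.7776; x₅ = -0.3472 − 0.05·(-0.7776) = -0.30832

-0.30832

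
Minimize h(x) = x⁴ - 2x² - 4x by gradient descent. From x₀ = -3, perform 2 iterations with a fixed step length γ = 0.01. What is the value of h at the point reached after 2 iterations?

9.71533056

h′(x) = 4x³ - 4x - 4
x₁ = -3 − 0.01·(-100) = -2
x₂ = -2 − 0.01·(-28) = -1.72
h(-1.72) = 9.71533056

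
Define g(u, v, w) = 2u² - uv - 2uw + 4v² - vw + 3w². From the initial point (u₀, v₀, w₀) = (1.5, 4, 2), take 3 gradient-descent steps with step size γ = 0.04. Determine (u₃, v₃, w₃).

∇g = (4u - v - 2w, -u + 8v - w, -2u - v + 6w)
Step 1: at (1.5, 4, 2), ∇g = (-2, 28.5, 5) → (1.5, 4, 2) − 0.04·(-2, 28.5, 5) = (1.58, 2.86, 1.8)
Step 2: at (1.58, 2.86, 1.8), ∇g = (-0.14, 19.5, 4.78) → (1.58, 2.86, 1.8) − 0.04·(-0.14, 19.5, 4.78) = (1.5856, 2.08, 1.6088)
Step 3: at (1.5856, 2.08, 1.6088), ∇g = (1.0448, 13.4456, 4.4016) → (1.5856, 2.08, 1.6088) − 0.04·(1.0448, 13.4456, 4.4016) = (1.543808, 1.542176, 1.432736)

(1.543808, 1.542176, 1.432736)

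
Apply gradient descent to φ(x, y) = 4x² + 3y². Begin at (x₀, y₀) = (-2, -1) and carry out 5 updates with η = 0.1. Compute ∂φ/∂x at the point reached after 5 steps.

∇φ = (8x, 6y)
Step 1: at (-2, -1), ∇φ = (-16, -6) → (-2, -1) − 0.1·(-16, -6) = (-0.4, -0.4)
Step 2: at (-0.4, -0.4), ∇φ = (-3.2, -2.4) → (-0.4, -0.4) − 0.1·(-3.2, -2.4) = (-0.08, -0.16)
Step 3: at (-0.08, -0.16), ∇φ = (-0.64, -0.96) → (-0.08, -0.16) − 0.1·(-0.64, -0.96) = (-0.016, -0.064)
Step 4: at (-0.016, -0.064), ∇φ = (-0.128, -0.384) → (-0.016, -0.064) − 0.1·(-0.128, -0.384) = (-0.0032, -0.0256)
Step 5: at (-0.0032, -0.0256), ∇φ = (-0.0256, -0.1536) → (-0.0032, -0.0256) − 0.1·(-0.0256, -0.1536) = (-0.00064, -0.01024)
∂φ/∂x at (-0.00064, -0.01024) = -0.00512

-0.00512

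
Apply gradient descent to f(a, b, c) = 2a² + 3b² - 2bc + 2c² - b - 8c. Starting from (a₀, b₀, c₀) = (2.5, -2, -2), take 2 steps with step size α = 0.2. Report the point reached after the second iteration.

∇f = (4a, 6b - 2c - 1, -2b + 4c - 8)
Step 1: at (2.5, -2, -2), ∇f = (10, -9, -12) → (2.5, -2, -2) − 0.2·(10, -9, -12) = (0.5, -0.2, 0.4)
Step 2: at (0.5, -0.2, 0.4), ∇f = (2, -3, -6) → (0.5, -0.2, 0.4) − 0.2·(2, -3, -6) = (0.1, 0.4, 1.6)

(0.1, 0.4, 1.6)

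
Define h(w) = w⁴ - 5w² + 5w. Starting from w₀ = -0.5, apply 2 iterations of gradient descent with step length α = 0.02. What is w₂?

h′(w) = 4w³ - 10w + 5
Step 1: h′(-0.5) = 9.5; w₁ = -0.5 − 0.02·9.5 = -0.69
Step 2: h′(-0.69) = 10.585964; w₂ = -0.69 − 0.02·10.585964 = -0.90171928

-0.90171928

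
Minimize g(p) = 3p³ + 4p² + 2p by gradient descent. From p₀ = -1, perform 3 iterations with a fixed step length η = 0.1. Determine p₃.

-4.1281249

g′(p) = 9p² + 8p + 2
p₁ = -1 − 0.1·3 = -1.3
p₂ = -1.3 − 0.1·6.81 = -1.981
p₃ = -1.981 − 0.1·21.471249 = -4.1281249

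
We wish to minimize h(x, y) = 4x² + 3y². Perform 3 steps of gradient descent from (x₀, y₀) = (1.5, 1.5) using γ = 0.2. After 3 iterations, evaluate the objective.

∇h = (8x, 6y)
(x₁, y₁) = (1.5, 1.5) − 0.2·(12, 9) = (-0.9, -0.3)
(x₂, y₂) = (-0.9, -0.3) − 0.2·(-7.2, -1.8) = (0.54, 0.06)
(x₃, y₃) = (0.54, 0.06) − 0.2·(4.32, 0.36) = (-0.324, -0.012)
h(-0.324, -0.012) = 0.420336

0.420336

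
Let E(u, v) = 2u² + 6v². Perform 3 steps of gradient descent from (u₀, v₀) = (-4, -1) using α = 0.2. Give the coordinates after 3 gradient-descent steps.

(-0.032, 2.744)

∇E = (4u, 12v)
Step 1: at (-4, -1), ∇E = (-16, -12) → (-4, -1) − 0.2·(-16, -12) = (-0.8, 1.4)
Step 2: at (-0.8, 1.4), ∇E = (-3.2, 16.8) → (-0.8, 1.4) − 0.2·(-3.2, 16.8) = (-0.16, -1.96)
Step 3: at (-0.16, -1.96), ∇E = (-0.64, -23.52) → (-0.16, -1.96) − 0.2·(-0.64, -23.52) = (-0.032, 2.744)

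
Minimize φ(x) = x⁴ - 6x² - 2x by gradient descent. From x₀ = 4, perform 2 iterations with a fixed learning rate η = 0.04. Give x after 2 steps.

6.00080384

φ′(x) = 4x³ - 12x - 2
Step 1: φ′(4) = 206; x₁ = 4 − 0.04·206 = -4.24
Step 2: φ′(-4.24) = -256.020096; x₂ = -4.24 − 0.04·(-256.020096) = 6.00080384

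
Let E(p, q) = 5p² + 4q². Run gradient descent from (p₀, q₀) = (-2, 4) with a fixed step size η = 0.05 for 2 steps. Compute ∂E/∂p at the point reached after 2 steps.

-5

∇E = (10p, 8q)
Step 1: at (-2, 4), ∇E = (-20, 32) → (-2, 4) − 0.05·(-20, 32) = (-1, 2.4)
Step 2: at (-1, 2.4), ∇E = (-10, 19.2) → (-1, 2.4) − 0.05·(-10, 19.2) = (-0.5, 1.44)
∂E/∂p at (-0.5, 1.44) = -5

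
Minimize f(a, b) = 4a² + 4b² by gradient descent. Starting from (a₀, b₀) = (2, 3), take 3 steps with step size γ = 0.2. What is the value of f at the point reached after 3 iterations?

∇f = (8a, 8b)
Step 1: at (2, 3), ∇f = (16, 24) → (2, 3) − 0.2·(16, 24) = (-1.2, -1.8)
Step 2: at (-1.2, -1.8), ∇f = (-9.6, -14.4) → (-1.2, -1.8) − 0.2·(-9.6, -14.4) = (0.72, 1.08)
Step 3: at (0.72, 1.08), ∇f = (5.76, 8.64) → (0.72, 1.08) − 0.2·(5.76, 8.64) = (-0.432, -0.648)
f(-0.432, -0.648) = 2.426112

2.426112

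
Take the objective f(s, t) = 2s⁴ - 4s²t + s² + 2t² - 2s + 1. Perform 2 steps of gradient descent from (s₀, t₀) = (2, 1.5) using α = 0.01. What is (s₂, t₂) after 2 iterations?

(1.45509504, 1.635856)

∇f = (8s³ - 8st + 2s - 2, -4s² + 4t)
(s₁, t₁) = (2, 1.5) − 0.01·(42, -10) = (1.58, 1.6)
(s₂, t₂) = (1.58, 1.6) − 0.01·(12.490496, -3.5856) = (1.45509504, 1.635856)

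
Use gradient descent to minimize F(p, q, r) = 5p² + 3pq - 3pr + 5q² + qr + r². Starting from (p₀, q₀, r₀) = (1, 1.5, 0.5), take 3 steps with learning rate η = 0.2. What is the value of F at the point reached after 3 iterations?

∇F = (10p + 3q - 3r, 3p + 10q + r, -3p + q + 2r)
Step 1: at (1, 1.5, 0.5), ∇F = (13, 18.5, -0.5) → (1, 1.5, 0.5) − 0.2·(13, 18.5, -0.5) = (-1.6, -2.2, 0.6)
Step 2: at (-1.6, -2.2, 0.6), ∇F = (-24.4, -26.2, 3.8) → (-1.6, -2.2, 0.6) − 0.2·(-24.4, -26.2, 3.8) = (3.28, 3.04, -0.16)
Step 3: at (3.28, 3.04, -0.16), ∇F = (42.4, 40.08, -7.12) → (3.28, 3.04, -0.16) − 0.2·(42.4, 40.08, -7.12) = (-5.2, -4.976, 1.264)
F(-5.2, -4.976, 1.264) = 351.654912

351.654912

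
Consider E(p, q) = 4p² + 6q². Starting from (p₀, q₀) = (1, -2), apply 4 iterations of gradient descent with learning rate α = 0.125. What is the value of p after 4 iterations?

0

∇E = (8p, 12q)
(p₁, q₁) = (1, -2) − 0.125·(8, -24) = (0, 1)
(p₂, q₂) = (0, 1) − 0.125·(0, 12) = (0, -0.5)
(p₃, q₃) = (0, -0.5) − 0.125·(0, -6) = (0, 0.25)
(p₄, q₄) = (0, 0.25) − 0.125·(0, 3) = (0, -0.125)
p = 0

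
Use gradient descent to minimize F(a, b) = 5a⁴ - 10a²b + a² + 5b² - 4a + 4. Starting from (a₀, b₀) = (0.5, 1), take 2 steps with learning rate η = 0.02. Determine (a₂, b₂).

(0.8598356, 0.78082)

∇F = (20a³ - 20ab + 2a - 4, -10a² + 10b)
(a₁, b₁) = (0.5, 1) − 0.02·(-10.5, 7.5) = (0.71, 0.85)
(a₂, b₂) = (0.71, 0.85) − 0.02·(-7.49178, 3.459) = (0.8598356, 0.78082)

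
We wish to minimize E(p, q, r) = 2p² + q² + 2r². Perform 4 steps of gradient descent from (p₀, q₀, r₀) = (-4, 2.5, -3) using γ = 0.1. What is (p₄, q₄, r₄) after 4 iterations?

(-0.5184, 1.024, -0.3888)

∇E = (4p, 2q, 4r)
Step 1: at (-4, 2.5, -3), ∇E = (-16, 5, -12) → (-4, 2.5, -3) − 0.1·(-16, 5, -12) = (-2.4, 2, -1.8)
Step 2: at (-2.4, 2, -1.8), ∇E = (-9.6, 4, -7.2) → (-2.4, 2, -1.8) − 0.1·(-9.6, 4, -7.2) = (-1.44, 1.6, -1.08)
Step 3: at (-1.44, 1.6, -1.08), ∇E = (-5.76, 3.2, -4.32) → (-1.44, 1.6, -1.08) − 0.1·(-5.76, 3.2, -4.32) = (-0.864, 1.28, -0.648)
Step 4: at (-0.864, 1.28, -0.648), ∇E = (-3.456, 2.56, -2.592) → (-0.864, 1.28, -0.648) − 0.1·(-3.456, 2.56, -2.592) = (-0.5184, 1.024, -0.3888)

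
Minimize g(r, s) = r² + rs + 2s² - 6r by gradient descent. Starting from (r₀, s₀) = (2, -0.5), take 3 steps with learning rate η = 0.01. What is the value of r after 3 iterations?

2.0735125

∇g = (2r + s - 6, r + 4s)
Step 1: at (2, -0.5), ∇g = (-2.5, 0) → (2, -0.5) − 0.01·(-2.5, 0) = (2.025, -0.5)
Step 2: at (2.025, -0.5), ∇g = (-2.45, 0.025) → (2.025, -0.5) − 0.01·(-2.45, 0.025) = (2.0495, -0.50025)
Step 3: at (2.0495, -0.50025), ∇g = (-2.40125, 0.0485) → (2.0495, -0.50025) − 0.01·(-2.40125, 0.0485) = (2.0735125, -0.500735)
r = 2.0735125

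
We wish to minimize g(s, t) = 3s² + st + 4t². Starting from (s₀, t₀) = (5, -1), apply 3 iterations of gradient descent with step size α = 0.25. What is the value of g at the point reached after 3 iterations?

∇g = (6s + t, s + 8t)
(s₁, t₁) = (5, -1) − 0.25·(29, -3) = (-2.25, -0.25)
(s₂, t₂) = (-2.25, -0.25) − 0.25·(-13.75, -4.25) = (1.1875, 0.8125)
(s₃, t₃) = (1.1875, 0.8125) − 0.25·(7.9375, 7.6875) = (-0.796875, -1.109375)
g(-0.796875, -1.109375) = 7.7119140625

7.7119140625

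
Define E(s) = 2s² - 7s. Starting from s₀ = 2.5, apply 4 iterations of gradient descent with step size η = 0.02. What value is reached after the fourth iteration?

2.28729472

E′(s) = 4s - 7
Step 1: E′(2.5) = 3; s₁ = 2.5 − 0.02·3 = 2.44
Step 2: E′(2.44) = 2.76; s₂ = 2.44 − 0.02·2.76 = 2.3848
Step 3: E′(2.3848) = 2.5392; s₃ = 2.3848 − 0.02·2.5392 = 2.334016
Step 4: E′(2.334016) = 2.336064; s₄ = 2.334016 − 0.02·2.336064 = 2.28729472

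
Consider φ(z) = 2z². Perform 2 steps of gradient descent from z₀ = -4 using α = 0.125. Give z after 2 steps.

-1

φ′(z) = 4z
z₁ = -4 − 0.125·(-16) = -2
z₂ = -2 − 0.125·(-8) = -1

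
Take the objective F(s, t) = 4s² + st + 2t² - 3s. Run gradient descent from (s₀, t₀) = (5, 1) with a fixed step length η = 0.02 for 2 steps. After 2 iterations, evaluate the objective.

44.4850384

∇F = (8s + t - 3, s + 4t)
Step 1: at (5, 1), ∇F = (38, 9) → (5, 1) − 0.02·(38, 9) = (4.24, 0.82)
Step 2: at (4.24, 0.82), ∇F = (31.74, 7.52) → (4.24, 0.82) − 0.02·(31.74, 7.52) = (3.6052, 0.6696)
F(3.6052, 0.6696) = 44.4850384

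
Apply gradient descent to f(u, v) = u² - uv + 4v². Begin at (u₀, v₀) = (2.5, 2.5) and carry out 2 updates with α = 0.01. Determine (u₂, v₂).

∇f = (2u - v, -u + 8v)
Step 1: at (2.5, 2.5), ∇f = (2.5, 17.5) → (2.5, 2.5) − 0.01·(2.5, 17.5) = (2.475, 2.325)
Step 2: at (2.475, 2.325), ∇f = (2.625, 16.125) → (2.475, 2.325) − 0.01·(2.625, 16.125) = (2.44875, 2.16375)

(2.44875, 2.16375)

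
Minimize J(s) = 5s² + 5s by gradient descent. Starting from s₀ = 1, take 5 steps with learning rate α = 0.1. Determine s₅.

J′(s) = 10s + 5
Step 1: J′(1) = 15; s₁ = 1 − 0.1·15 = -0.5
Step 2: J′(-0.5) = 0; s₂ = -0.5 − 0.1·0 = -0.5
Step 3: J′(-0.5) = 0; s₃ = -0.5 − 0.1·0 = -0.5
Step 4: J′(-0.5) = 0; s₄ = -0.5 − 0.1·0 = -0.5
Step 5: J′(-0.5) = 0; s₅ = -0.5 − 0.1·0 = -0.5

-0.5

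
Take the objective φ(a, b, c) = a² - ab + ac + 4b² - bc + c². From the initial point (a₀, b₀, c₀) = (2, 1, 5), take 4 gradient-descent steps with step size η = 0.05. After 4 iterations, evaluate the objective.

12.31768739296875

∇φ = (2a - b + c, -a + 8b - c, a - b + 2c)
(a₁, b₁, c₁) = (2, 1, 5) − 0.05·(8, 1, 11) = (1.6, 0.95, 4.45)
(a₂, b₂, c₂) = (1.6, 0.95, 4.45) − 0.05·(6.7, 1.55, 9.55) = (1.265, 0.8725, 3.9725)
(a₃, b₃, c₃) = (1.265, 0.8725, 3.9725) − 0.05·(5.63, 1.7425, 8.3375) = (0.9835, 0.785375, 3.555625)
(a₄, b₄, c₄) = (0.9835, 0.785375, 3.555625) − 0.05·(4.73725, 1.743875, 7.309375) = (0.7466375, 0.69818125, 3.19015625)
φ(0.7466375, 0.69818125, 3.19015625) = 12.31768739296875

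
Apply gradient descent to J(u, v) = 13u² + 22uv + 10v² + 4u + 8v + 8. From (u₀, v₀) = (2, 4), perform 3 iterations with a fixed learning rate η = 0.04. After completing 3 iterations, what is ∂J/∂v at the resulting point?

-64.534272

∇J = (26u + 22v + 4, 22u + 20v + 8)
(u₁, v₁) = (2, 4) − 0.04·(144, 132) = (-3.76, -1.28)
(u₂, v₂) = (-3.76, -1.28) − 0.04·(-121.92, -100.32) = (1.1168, 2.7328)
(u₃, v₃) = (1.1168, 2.7328) − 0.04·(93.1584, 87.2256) = (-2.609536, -0.756224)
∂J/∂v at (-2.609536, -0.756224) = -64.534272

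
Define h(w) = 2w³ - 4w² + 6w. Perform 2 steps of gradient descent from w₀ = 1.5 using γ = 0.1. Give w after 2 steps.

0.4125

h′(w) = 6w² - 8w + 6
w₁ = 1.5 − 0.1·7.5 = 0.75
w₂ = 0.75 − 0.1·3.375 = 0.4125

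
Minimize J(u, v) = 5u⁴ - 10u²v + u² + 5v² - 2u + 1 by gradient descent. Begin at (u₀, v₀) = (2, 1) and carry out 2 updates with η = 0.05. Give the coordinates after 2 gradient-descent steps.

∇J = (20u³ - 20uv + 2u - 2, -10u² + 10v)
(u₁, v₁) = (2, 1) − 0.05·(122, -30) = (-4.1, 2.5)
(u₂, v₂) = (-4.1, 2.5) − 0.05·(-1183.62, -143.1) = (55.081, 9.655)

(55.081, 9.655)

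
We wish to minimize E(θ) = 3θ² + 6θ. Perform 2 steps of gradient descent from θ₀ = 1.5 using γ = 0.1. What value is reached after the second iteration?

-0.6

E′(θ) = 6θ + 6
Step 1: E′(1.5) = 15; θ₁ = 1.5 − 0.1·15 = 0
Step 2: E′(0) = 6; θ₂ = 0 − 0.1·6 = -0.6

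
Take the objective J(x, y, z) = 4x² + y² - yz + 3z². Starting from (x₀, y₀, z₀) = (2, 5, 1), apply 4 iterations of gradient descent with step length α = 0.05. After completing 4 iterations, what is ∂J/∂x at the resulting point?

∇J = (8x, 2y - z, -y + 6z)
(x₁, y₁, z₁) = (2, 5, 1) − 0.05·(16, 9, 1) = (1.2, 4.55, 0.95)
(x₂, y₂, z₂) = (1.2, 4.55, 0.95) − 0.05·(9.6, 8.15, 1.15) = (0.72, 4.1425, 0.8925)
(x₃, y₃, z₃) = (0.72, 4.1425, 0.8925) − 0.05·(5.76, 7.3925, 1.2125) = (0.432, 3.772875, 0.831875)
(x₄, y₄, z₄) = (0.432, 3.772875, 0.831875) − 0.05·(3.456, 6.713875, 1.218375) = (0.2592, 3.43718125, 0.77095625)
∂J/∂x at (0.2592, 3.43718125, 0.77095625) = 2.0736

2.0736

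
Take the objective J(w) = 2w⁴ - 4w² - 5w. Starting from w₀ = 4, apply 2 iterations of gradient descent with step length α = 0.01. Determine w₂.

J′(w) = 8w³ - 8w - 5
Step 1: J′(4) = 475; w₁ = 4 − 0.01·475 = -0.75
Step 2: J′(-0.75) = -2.375; w₂ = -0.75 − 0.01·(-2.375) = -0.72625

-0.72625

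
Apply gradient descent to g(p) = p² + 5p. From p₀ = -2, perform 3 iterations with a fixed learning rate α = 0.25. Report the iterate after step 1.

g′(p) = 2p + 5
Step 1: g′(-2) = 1; p₁ = -2 − 0.25·1 = -2.25

-2.25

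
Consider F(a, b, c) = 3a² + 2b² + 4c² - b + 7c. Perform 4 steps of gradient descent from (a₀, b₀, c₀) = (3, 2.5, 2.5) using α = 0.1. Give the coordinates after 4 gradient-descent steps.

(0.0768, 0.5416, -0.8696)

∇F = (6a, 4b - 1, 8c + 7)
(a₁, b₁, c₁) = (3, 2.5, 2.5) − 0.1·(18, 9, 27) = (1.2, 1.6, -0.2)
(a₂, b₂, c₂) = (1.2, 1.6, -0.2) − 0.1·(7.2, 5.4, 5.4) = (0.48, 1.06, -0.74)
(a₃, b₃, c₃) = (0.48, 1.06, -0.74) − 0.1·(2.88, 3.24, 1.08) = (0.192, 0.736, -0.848)
(a₄, b₄, c₄) = (0.192, 0.736, -0.848) − 0.1·(1.152, 1.944, 0.216) = (0.0768, 0.5416, -0.8696)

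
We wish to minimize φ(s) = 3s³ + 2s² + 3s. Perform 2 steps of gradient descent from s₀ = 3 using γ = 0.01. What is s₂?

φ′(s) = 9s² + 4s + 3
s₁ = 3 − 0.01·96 = 2.04
s₂ = 2.04 − 0.01·48.6144 = 1.553856

1.553856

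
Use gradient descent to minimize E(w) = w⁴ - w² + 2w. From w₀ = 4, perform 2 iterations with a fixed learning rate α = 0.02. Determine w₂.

E′(w) = 4w³ - 2w + 2
w₁ = 4 − 0.02·250 = -1
w₂ = -1 − 0.02·0 = -1

-1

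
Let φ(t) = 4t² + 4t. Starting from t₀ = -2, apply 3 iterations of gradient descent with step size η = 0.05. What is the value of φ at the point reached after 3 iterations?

φ′(t) = 8t + 4
Step 1: φ′(-2) = -12; t₁ = -2 − 0.05·(-12) = -1.4
Step 2: φ′(-1.4) = -7.2; t₂ = -1.4 − 0.05·(-7.2) = -1.04
Step 3: φ′(-1.04) = -4.32; t₃ = -1.04 − 0.05·(-4.32) = -0.824
φ(-0.824) = -0.580096

-0.580096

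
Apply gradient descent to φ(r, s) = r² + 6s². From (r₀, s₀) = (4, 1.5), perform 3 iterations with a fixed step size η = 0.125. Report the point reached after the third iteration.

(1.6875, -0.1875)

∇φ = (2r, 12s)
(r₁, s₁) = (4, 1.5) − 0.125·(8, 18) = (3, -0.75)
(r₂, s₂) = (3, -0.75) − 0.125·(6, -9) = (2.25, 0.375)
(r₃, s₃) = (2.25, 0.375) − 0.125·(4.5, 4.5) = (1.6875, -0.1875)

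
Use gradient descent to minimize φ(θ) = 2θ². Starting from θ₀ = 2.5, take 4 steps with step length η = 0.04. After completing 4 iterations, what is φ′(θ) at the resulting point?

φ′(θ) = 4θ
Step 1: φ′(2.5) = 10; θ₁ = 2.5 − 0.04·10 = 2.1
Step 2: φ′(2.1) = 8.4; θ₂ = 2.1 − 0.04·8.4 = 1.764
Step 3: φ′(1.764) = 7.056; θ₃ = 1.764 − 0.04·7.056 = 1.48176
Step 4: φ′(1.48176) = 5.92704; θ₄ = 1.48176 − 0.04·5.92704 = 1.2446784
φ′(θ) at (1.2446784) = 4.9787136

4.9787136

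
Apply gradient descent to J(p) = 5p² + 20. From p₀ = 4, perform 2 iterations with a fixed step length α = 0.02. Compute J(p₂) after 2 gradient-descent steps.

J′(p) = 10p
p₁ = 4 − 0.02·40 = 3.2
p₂ = 3.2 − 0.02·32 = 2.56
J(2.56) = 52.768

52.768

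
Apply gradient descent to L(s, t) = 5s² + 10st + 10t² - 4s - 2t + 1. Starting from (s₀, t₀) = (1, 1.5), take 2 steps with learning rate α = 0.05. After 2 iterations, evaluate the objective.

∇L = (10s + 10t - 4, 10s + 20t - 2)
Step 1: at (1, 1.5), ∇L = (21, 38) → (1, 1.5) − 0.05·(21, 38) = (-0.05, -0.4)
Step 2: at (-0.05, -0.4), ∇L = (-8.5, -10.5) → (-0.05, -0.4) − 0.05·(-8.5, -10.5) = (0.375, 0.125)
L(0.375, 0.125) = 0.578125

0.578125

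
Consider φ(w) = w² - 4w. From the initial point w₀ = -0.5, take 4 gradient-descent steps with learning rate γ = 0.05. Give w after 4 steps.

φ′(w) = 2w - 4
Step 1: φ′(-0.5) = -5; w₁ = -0.5 − 0.05·(-5) = -0.25
Step 2: φ′(-0.25) = -4.5; w₂ = -0.25 − 0.05·(-4.5) = -0.025
Step 3: φ′(-0.025) = -4.05; w₃ = -0.025 − 0.05·(-4.05) = 0.1775
Step 4: φ′(0.1775) = -3.645; w₄ = 0.1775 − 0.05·(-3.645) = 0.35975

0.35975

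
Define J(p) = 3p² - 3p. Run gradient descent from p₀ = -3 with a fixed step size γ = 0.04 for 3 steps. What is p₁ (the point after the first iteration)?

-2.16

J′(p) = 6p - 3
p₁ = -3 − 0.04·(-21) = -2.16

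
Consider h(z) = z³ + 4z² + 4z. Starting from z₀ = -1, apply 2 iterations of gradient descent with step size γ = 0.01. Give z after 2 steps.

h′(z) = 3z² + 8z + 4
z₁ = -1 − 0.01·(-1) = -0.99
z₂ = -0.99 − 0.01·(-0.9797) = -0.980203

-0.980203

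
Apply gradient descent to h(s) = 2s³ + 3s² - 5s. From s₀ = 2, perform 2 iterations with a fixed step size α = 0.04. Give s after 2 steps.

0.638976

h′(s) = 6s² + 6s - 5
Step 1: h′(2) = 31; s₁ = 2 − 0.04·31 = 0.76
Step 2: h′(0.76) = 3.0256; s₂ = 0.76 − 0.04·3.0256 = 0.638976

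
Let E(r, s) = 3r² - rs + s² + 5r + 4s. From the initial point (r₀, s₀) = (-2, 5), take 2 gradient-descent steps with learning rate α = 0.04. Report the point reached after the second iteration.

(-1.1808, 3.7904)

∇E = (6r - s + 5, -r + 2s + 4)
Step 1: at (-2, 5), ∇E = (-12, 16) → (-2, 5) − 0.04·(-12, 16) = (-1.52, 4.36)
Step 2: at (-1.52, 4.36), ∇E = (-8.48, 14.24) → (-1.52, 4.36) − 0.04·(-8.48, 14.24) = (-1.1808, 3.7904)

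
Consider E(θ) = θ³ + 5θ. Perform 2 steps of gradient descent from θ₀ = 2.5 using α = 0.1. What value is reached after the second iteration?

-0.3796875

E′(θ) = 3θ² + 5
θ₁ = 2.5 − 0.1·23.75 = 0.125
θ₂ = 0.125 − 0.1·5.046875 = -0.3796875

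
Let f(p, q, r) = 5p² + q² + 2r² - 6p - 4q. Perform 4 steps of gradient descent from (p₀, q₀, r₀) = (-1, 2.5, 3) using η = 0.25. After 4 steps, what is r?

0

∇f = (10p - 6, 2q - 4, 4r)
Step 1: at (-1, 2.5, 3), ∇f = (-16, 1, 12) → (-1, 2.5, 3) − 0.25·(-16, 1, 12) = (3, 2.25, 0)
Step 2: at (3, 2.25, 0), ∇f = (24, 0.5, 0) → (3, 2.25, 0) − 0.25·(24, 0.5, 0) = (-3, 2.125, 0)
Step 3: at (-3, 2.125, 0), ∇f = (-36, 0.25, 0) → (-3, 2.125, 0) − 0.25·(-36, 0.25, 0) = (6, 2.0625, 0)
Step 4: at (6, 2.0625, 0), ∇f = (54, 0.125, 0) → (6, 2.0625, 0) − 0.25·(54, 0.125, 0) = (-7.5, 2.03125, 0)
r = 0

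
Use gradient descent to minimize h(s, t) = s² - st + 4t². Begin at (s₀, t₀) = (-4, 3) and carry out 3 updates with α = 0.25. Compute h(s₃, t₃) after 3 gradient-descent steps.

∇h = (2s - t, -s + 8t)
Step 1: at (-4, 3), ∇h = (-11, 28) → (-4, 3) − 0.25·(-11, 28) = (-1.25, -4)
Step 2: at (-1.25, -4), ∇h = (1.5, -30.75) → (-1.25, -4) − 0.25·(1.5, -30.75) = (-1.625, 3.6875)
Step 3: at (-1.625, 3.6875), ∇h = (-6.9375, 31.125) → (-1.625, 3.6875) − 0.25·(-6.9375, 31.125) = (0.109375, -4.09375)
h(0.109375, -4.09375) = 67.494873046875

67.494873046875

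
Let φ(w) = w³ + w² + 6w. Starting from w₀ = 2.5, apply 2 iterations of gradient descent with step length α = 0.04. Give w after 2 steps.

0.759268

φ′(w) = 3w² + 2w + 6
Step 1: φ′(2.5) = 29.75; w₁ = 2.5 − 0.04·29.75 = 1.31
Step 2: φ′(1.31) = 13.7683; w₂ = 1.31 − 0.04·13.7683 = 0.759268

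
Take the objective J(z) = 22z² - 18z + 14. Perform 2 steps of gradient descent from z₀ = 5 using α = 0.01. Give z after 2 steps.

J′(z) = 44z - 18
Step 1: J′(5) = 202; z₁ = 5 − 0.01·202 = 2.98
Step 2: J′(2.98) = 113.12; z₂ = 2.98 − 0.01·113.12 = 1.8488

1.8488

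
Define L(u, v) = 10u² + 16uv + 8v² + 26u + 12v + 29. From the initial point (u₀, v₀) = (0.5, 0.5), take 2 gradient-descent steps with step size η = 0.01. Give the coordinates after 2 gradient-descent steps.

∇L = (20u + 16v + 26, 16u + 16v + 12)
Step 1: at (0.5, 0.5), ∇L = (44, 28) → (0.5, 0.5) − 0.01·(44, 28) = (0.06, 0.22)
Step 2: at (0.06, 0.22), ∇L = (30.72, 16.48) → (0.06, 0.22) − 0.01·(30.72, 16.48) = (-0.2472, 0.0552)

(-0.2472, 0.0552)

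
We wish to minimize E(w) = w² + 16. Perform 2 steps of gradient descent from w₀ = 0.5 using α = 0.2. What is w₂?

E′(w) = 2w
w₁ = 0.5 − 0.2·1 = 0.3
w₂ = 0.3 − 0.2·0.6 = 0.18

0.18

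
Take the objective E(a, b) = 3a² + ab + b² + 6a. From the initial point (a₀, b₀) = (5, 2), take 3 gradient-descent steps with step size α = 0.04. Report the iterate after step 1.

∇E = (6a + b + 6, a + 2b)
(a₁, b₁) = (5, 2) − 0.04·(38, 9) = (3.48, 1.64)

(3.48, 1.64)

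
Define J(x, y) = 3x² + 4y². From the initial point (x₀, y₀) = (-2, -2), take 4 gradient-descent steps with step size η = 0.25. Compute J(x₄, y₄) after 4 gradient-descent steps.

∇J = (6x, 8y)
(x₁, y₁) = (-2, -2) − 0.25·(-12, -16) = (1, 2)
(x₂, y₂) = (1, 2) − 0.25·(6, 16) = (-0.5, -2)
(x₃, y₃) = (-0.5, -2) − 0.25·(-3, -16) = (0.25, 2)
(x₄, y₄) = (0.25, 2) − 0.25·(1.5, 16) = (-0.125, -2)
J(-0.125, -2) = 16.046875

16.046875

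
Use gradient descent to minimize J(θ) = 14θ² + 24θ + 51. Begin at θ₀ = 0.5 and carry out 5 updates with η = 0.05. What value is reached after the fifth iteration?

-0.87104

J′(θ) = 28θ + 24
Step 1: J′(0.5) = 38; θ₁ = 0.5 − 0.05·38 = -1.4
Step 2: J′(-1.4) = -15.2; θ₂ = -1.4 − 0.05·(-15.2) = -0.64
Step 3: J′(-0.64) = 6.08; θ₃ = -0.64 − 0.05·6.08 = -0.944
Step 4: J′(-0.944) = -2.432; θ₄ = -0.944 − 0.05·(-2.432) = -0.8224
Step 5: J′(-0.8224) = 0.9728; θ₅ = -0.8224 − 0.05·0.9728 = -0.87104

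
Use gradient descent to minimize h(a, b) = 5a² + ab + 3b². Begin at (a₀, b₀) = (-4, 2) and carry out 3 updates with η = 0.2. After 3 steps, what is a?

3.84

∇h = (10a + b, a + 6b)
Step 1: at (-4, 2), ∇h = (-38, 8) → (-4, 2) − 0.2·(-38, 8) = (3.6, 0.4)
Step 2: at (3.6, 0.4), ∇h = (36.4, 6) → (3.6, 0.4) − 0.2·(36.4, 6) = (-3.68, -0.8)
Step 3: at (-3.68, -0.8), ∇h = (-37.6, -8.48) → (-3.68, -0.8) − 0.2·(-37.6, -8.48) = (3.84, 0.896)
a = 3.84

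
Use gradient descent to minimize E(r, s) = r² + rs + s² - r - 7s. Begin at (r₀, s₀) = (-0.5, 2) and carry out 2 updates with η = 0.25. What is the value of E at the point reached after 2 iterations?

-13.3603515625

∇E = (2r + s - 1, r + 2s - 7)
(r₁, s₁) = (-0.5, 2) − 0.25·(0, -3.5) = (-0.5, 2.875)
(r₂, s₂) = (-0.5, 2.875) − 0.25·(0.875, -1.75) = (-0.71875, 3.3125)
E(-0.71875, 3.3125) = -13.3603515625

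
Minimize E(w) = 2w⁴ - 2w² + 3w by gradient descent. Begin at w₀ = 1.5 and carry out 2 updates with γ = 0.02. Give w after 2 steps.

E′(w) = 8w³ - 4w + 3
Step 1: E′(1.5) = 24; w₁ = 1.5 − 0.02·24 = 1.02
Step 2: E′(1.02) = 7.409664; w₂ = 1.02 − 0.02·7.409664 = 0.87180672

0.87180672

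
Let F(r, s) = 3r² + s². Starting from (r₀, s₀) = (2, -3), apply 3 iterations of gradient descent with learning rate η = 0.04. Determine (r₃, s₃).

∇F = (6r, 2s)
(r₁, s₁) = (2, -3) − 0.04·(12, -6) = (1.52, -2.76)
(r₂, s₂) = (1.52, -2.76) − 0.04·(9.12, -5.52) = (1.1552, -2.5392)
(r₃, s₃) = (1.1552, -2.5392) − 0.04·(6.9312, -5.0784) = (0.877952, -2.336064)

(0.877952, -2.336064)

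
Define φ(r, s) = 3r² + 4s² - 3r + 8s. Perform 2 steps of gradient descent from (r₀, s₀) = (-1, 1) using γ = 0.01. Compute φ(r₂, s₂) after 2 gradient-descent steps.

∇φ = (6r - 3, 8s + 8)
Step 1: at (-1, 1), ∇φ = (-9, 16) → (-1, 1) − 0.01·(-9, 16) = (-0.91, 0.84)
Step 2: at (-0.91, 0.84), ∇φ = (-8.46, 14.72) → (-0.91, 0.84) − 0.01·(-8.46, 14.72) = (-0.8254, 0.6928)
φ(-0.8254, 0.6928) = 11.98234284

11.98234284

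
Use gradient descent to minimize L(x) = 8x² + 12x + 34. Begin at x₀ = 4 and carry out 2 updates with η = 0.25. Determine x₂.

42

L′(x) = 16x + 12
x₁ = 4 − 0.25·76 = -15
x₂ = -15 − 0.25·(-228) = 42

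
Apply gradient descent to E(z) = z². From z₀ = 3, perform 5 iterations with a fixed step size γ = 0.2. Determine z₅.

0.23328

E′(z) = 2z
z₁ = 3 − 0.2·6 = 1.8
z₂ = 1.8 − 0.2·3.6 = 1.08
z₃ = 1.08 − 0.2·2.16 = 0.648
z₄ = 0.648 − 0.2·1.296 = 0.3888
z₅ = 0.3888 − 0.2·0.7776 = 0.23328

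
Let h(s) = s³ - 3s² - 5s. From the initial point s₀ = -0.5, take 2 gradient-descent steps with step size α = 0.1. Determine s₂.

-0.1421875

h′(s) = 3s² - 6s - 5
s₁ = -0.5 − 0.1·(-1.25) = -0.375
s₂ = -0.375 − 0.1·(-2.328125) = -0.1421875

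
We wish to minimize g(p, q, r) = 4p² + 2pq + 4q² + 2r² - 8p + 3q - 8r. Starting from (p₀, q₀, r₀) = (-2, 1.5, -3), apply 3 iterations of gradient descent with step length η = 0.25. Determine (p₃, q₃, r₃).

(3.1875, 0.6875, 2)

∇g = (8p + 2q - 8, 2p + 8q + 3, 4r - 8)
Step 1: at (-2, 1.5, -3), ∇g = (-21, 11, -20) → (-2, 1.5, -3) − 0.25·(-21, 11, -20) = (3.25, -1.25, 2)
Step 2: at (3.25, -1.25, 2), ∇g = (15.5, -0.5, 0) → (3.25, -1.25, 2) − 0.25·(15.5, -0.5, 0) = (-0.625, -1.125, 2)
Step 3: at (-0.625, -1.125, 2), ∇g = (-15.25, -7.25, 0) → (-0.625, -1.125, 2) − 0.25·(-15.25, -7.25, 0) = (3.1875, 0.6875, 2)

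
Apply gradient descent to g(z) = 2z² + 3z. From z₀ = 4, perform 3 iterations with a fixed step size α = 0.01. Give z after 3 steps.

g′(z) = 4z + 3
z₁ = 4 − 0.01·19 = 3.81
z₂ = 3.81 − 0.01·18.24 = 3.6276
z₃ = 3.6276 − 0.01·17.5104 = 3.452496

3.452496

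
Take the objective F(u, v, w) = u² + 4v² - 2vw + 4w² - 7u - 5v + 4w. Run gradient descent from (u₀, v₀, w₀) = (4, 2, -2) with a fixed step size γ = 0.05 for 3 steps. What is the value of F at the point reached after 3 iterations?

-13.80351375

∇F = (2u - 7, 8v - 2w - 5, -2v + 8w + 4)
(u₁, v₁, w₁) = (4, 2, -2) − 0.05·(1, 15, -16) = (3.95, 1.25, -1.2)
(u₂, v₂, w₂) = (3.95, 1.25, -1.2) − 0.05·(0.9, 7.4, -8.1) = (3.905, 0.88, -0.795)
(u₃, v₃, w₃) = (3.905, 0.88, -0.795) − 0.05·(0.81, 3.63, -4.12) = (3.8645, 0.6985, -0.589)
F(3.8645, 0.6985, -0.589) = -13.80351375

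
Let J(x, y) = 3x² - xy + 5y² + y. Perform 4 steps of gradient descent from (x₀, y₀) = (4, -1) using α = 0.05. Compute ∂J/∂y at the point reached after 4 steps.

0.24186875

∇J = (6x - y, -x + 10y + 1)
(x₁, y₁) = (4, -1) − 0.05·(25, -13) = (2.75, -0.35)
(x₂, y₂) = (2.75, -0.35) − 0.05·(16.85, -5.25) = (1.9075, -0.0875)
(x₃, y₃) = (1.9075, -0.0875) − 0.05·(11.5325, -1.7825) = (1.330875, 0.001625)
(x₄, y₄) = (1.330875, 0.001625) − 0.05·(7.983625, -0.314625) = (0.93169375, 0.01735625)
∂J/∂y at (0.93169375, 0.01735625) = 0.24186875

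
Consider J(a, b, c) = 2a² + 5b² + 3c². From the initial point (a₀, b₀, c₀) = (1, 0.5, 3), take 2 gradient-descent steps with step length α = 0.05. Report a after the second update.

∇J = (4a, 10b, 6c)
Step 1: at (1, 0.5, 3), ∇J = (4, 5, 18) → (1, 0.5, 3) − 0.05·(4, 5, 18) = (0.8, 0.25, 2.1)
Step 2: at (0.8, 0.25, 2.1), ∇J = (3.2, 2.5, 12.6) → (0.8, 0.25, 2.1) − 0.05·(3.2, 2.5, 12.6) = (0.64, 0.125, 1.47)
a = 0.64

0.64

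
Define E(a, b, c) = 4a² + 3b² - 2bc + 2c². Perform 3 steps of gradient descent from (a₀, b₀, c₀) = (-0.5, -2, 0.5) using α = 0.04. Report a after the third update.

-0.157216

∇E = (8a, 6b - 2c, -2b + 4c)
Step 1: at (-0.5, -2, 0.5), ∇E = (-4, -13, 6) → (-0.5, -2, 0.5) − 0.04·(-4, -13, 6) = (-0.34, -1.48, 0.26)
Step 2: at (-0.34, -1.48, 0.26), ∇E = (-2.72, -9.4, 4) → (-0.34, -1.48, 0.26) − 0.04·(-2.72, -9.4, 4) = (-0.2312, -1.104, 0.1)
Step 3: at (-0.2312, -1.104, 0.1), ∇E = (-1.8496, -6.824, 2.608) → (-0.2312, -1.104, 0.1) − 0.04·(-1.8496, -6.824, 2.608) = (-0.157216, -0.83104, -0.00432)
a = -0.157216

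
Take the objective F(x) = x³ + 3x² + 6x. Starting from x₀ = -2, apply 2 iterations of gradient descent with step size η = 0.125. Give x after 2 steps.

-4.2734375

F′(x) = 3x² + 6x + 6
Step 1: F′(-2) = 6; x₁ = -2 − 0.125·6 = -2.75
Step 2: F′(-2.75) = 12.1875; x₂ = -2.75 − 0.125·12.1875 = -4.2734375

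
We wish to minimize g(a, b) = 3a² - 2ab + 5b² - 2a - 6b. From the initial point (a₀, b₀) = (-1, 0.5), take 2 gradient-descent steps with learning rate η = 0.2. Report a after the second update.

0.36

∇g = (6a - 2b - 2, -2a + 10b - 6)
Step 1: at (-1, 0.5), ∇g = (-9, 1) → (-1, 0.5) − 0.2·(-9, 1) = (0.8, 0.3)
Step 2: at (0.8, 0.3), ∇g = (2.2, -4.6) → (0.8, 0.3) − 0.2·(2.2, -4.6) = (0.36, 1.22)
a = 0.36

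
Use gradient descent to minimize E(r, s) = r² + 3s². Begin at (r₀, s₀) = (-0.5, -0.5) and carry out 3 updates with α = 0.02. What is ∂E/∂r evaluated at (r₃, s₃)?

∇E = (2r, 6s)
Step 1: at (-0.5, -0.5), ∇E = (-1, -3) → (-0.5, -0.5) − 0.02·(-1, -3) = (-0.48, -0.44)
Step 2: at (-0.48, -0.44), ∇E = (-0.96, -2.64) → (-0.48, -0.44) − 0.02·(-0.96, -2.64) = (-0.4608, -0.3872)
Step 3: at (-0.4608, -0.3872), ∇E = (-0.9216, -2.3232) → (-0.4608, -0.3872) − 0.02·(-0.9216, -2.3232) = (-0.442368, -0.340736)
∂E/∂r at (-0.442368, -0.340736) = -0.884736

-0.884736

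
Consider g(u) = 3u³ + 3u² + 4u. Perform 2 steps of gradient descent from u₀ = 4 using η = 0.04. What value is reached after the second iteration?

-5.334784

g′(u) = 9u² + 6u + 4
u₁ = 4 − 0.04·172 = -2.88
u₂ = -2.88 − 0.04·61.3696 = -5.334784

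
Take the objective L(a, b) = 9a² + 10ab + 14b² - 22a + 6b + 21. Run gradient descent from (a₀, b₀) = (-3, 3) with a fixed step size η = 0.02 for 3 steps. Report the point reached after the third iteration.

∇L = (18a + 10b - 22, 10a + 28b + 6)
Step 1: at (-3, 3), ∇L = (-46, 60) → (-3, 3) − 0.02·(-46, 60) = (-2.08, 1.8)
Step 2: at (-2.08, 1.8), ∇L = (-41.44, 35.6) → (-2.08, 1.8) − 0.02·(-41.44, 35.6) = (-1.2512, 1.088)
Step 3: at (-1.2512, 1.088), ∇L = (-33.6416, 23.952) → (-1.2512, 1.088) − 0.02·(-33.6416, 23.952) = (-0.578368, 0.60896)

(-0.578368, 0.60896)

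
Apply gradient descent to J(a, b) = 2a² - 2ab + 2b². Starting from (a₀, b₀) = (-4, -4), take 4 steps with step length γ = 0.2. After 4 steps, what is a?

∇J = (4a - 2b, -2a + 4b)
Step 1: at (-4, -4), ∇J = (-8, -8) → (-4, -4) − 0.2·(-8, -8) = (-2.4, -2.4)
Step 2: at (-2.4, -2.4), ∇J = (-4.8, -4.8) → (-2.4, -2.4) − 0.2·(-4.8, -4.8) = (-1.44, -1.44)
Step 3: at (-1.44, -1.44), ∇J = (-2.88, -2.88) → (-1.44, -1.44) − 0.2·(-2.88, -2.88) = (-0.864, -0.864)
Step 4: at (-0.864, -0.864), ∇J = (-1.728, -1.728) → (-0.864, -0.864) − 0.2·(-1.728, -1.728) = (-0.5184, -0.5184)
a = -0.5184

-0.5184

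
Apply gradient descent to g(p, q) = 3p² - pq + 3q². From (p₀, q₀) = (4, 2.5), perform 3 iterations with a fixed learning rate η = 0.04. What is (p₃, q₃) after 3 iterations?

∇g = (6p - q, -p + 6q)
(p₁, q₁) = (4, 2.5) − 0.04·(21.5, 11) = (3.14, 2.06)
(p₂, q₂) = (3.14, 2.06) − 0.04·(16.78, 9.22) = (2.4688, 1.6912)
(p₃, q₃) = (2.4688, 1.6912) − 0.04·(13.1216, 7.6784) = (1.943936, 1.384064)

(1.943936, 1.384064)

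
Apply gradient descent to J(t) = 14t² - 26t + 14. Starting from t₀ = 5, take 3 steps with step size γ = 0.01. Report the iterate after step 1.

J′(t) = 28t - 26
t₁ = 5 − 0.01·114 = 3.86

3.86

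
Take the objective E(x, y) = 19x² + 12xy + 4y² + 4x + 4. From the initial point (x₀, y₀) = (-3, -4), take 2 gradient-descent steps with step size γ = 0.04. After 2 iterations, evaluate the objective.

∇E = (38x + 12y + 4, 12x + 8y)
(x₁, y₁) = (-3, -4) − 0.04·(-158, -68) = (3.32, -1.28)
(x₂, y₂) = (3.32, -1.28) − 0.04·(114.8, 29.6) = (-1.272, -2.464)
E(-1.272, -2.464) = 91.549376

91.549376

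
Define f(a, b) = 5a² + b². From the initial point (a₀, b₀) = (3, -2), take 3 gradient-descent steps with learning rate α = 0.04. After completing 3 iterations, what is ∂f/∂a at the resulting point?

∇f = (10a, 2b)
(a₁, b₁) = (3, -2) − 0.04·(30, -4) = (1.8, -1.84)
(a₂, b₂) = (1.8, -1.84) − 0.04·(18, -3.68) = (1.08, -1.6928)
(a₃, b₃) = (1.08, -1.6928) − 0.04·(10.8, -3.3856) = (0.648, -1.557376)
∂f/∂a at (0.648, -1.557376) = 6.48

6.48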